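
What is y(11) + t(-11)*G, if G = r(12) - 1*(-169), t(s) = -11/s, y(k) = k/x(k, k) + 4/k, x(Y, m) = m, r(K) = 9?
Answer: 1973/11 ≈ 179.36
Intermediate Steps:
y(k) = 1 + 4/k (y(k) = k/k + 4/k = 1 + 4/k)
G = 178 (G = 9 - 1*(-169) = 9 + 169 = 178)
y(11) + t(-11)*G = (4 + 11)/11 - 11/(-11)*178 = (1/11)*15 - 11*(-1/11)*178 = 15/11 + 1*178 = 15/11 + 178 = 1973/11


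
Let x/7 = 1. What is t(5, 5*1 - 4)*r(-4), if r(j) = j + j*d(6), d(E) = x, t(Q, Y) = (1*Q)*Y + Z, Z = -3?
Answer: -64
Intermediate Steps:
x = 7 (x = 7*1 = 7)
t(Q, Y) = -3 + Q*Y (t(Q, Y) = (1*Q)*Y - 3 = Q*Y - 3 = -3 + Q*Y)
d(E) = 7
r(j) = 8*j (r(j) = j + j*7 = j + 7*j = 8*j)
t(5, 5*1 - 4)*r(-4) = (-3 + 5*(5*1 - 4))*(8*(-4)) = (-3 + 5*(5 - 4))*(-32) = (-3 + 5*1)*(-32) = (-3 + 5)*(-32) = 2*(-32) = -64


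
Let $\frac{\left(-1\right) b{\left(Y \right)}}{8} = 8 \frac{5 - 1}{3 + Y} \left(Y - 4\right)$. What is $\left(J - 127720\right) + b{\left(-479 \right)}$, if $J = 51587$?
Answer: $- \frac{1298677}{17} \approx -76393.0$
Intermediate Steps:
$b{\left(Y \right)} = - \frac{256 \left(-4 + Y\right)}{3 + Y}$ ($b{\left(Y \right)} = - 8 \cdot 8 \frac{5 - 1}{3 + Y} \left(Y - 4\right) = - 8 \cdot 8 \frac{4}{3 + Y} \left(Y - 4\right) = - 8 \frac{32}{3 + Y} \left(-4 + Y\right) = - 8 \frac{32 \left(-4 + Y\right)}{3 + Y} = - \frac{256 \left(-4 + Y\right)}{3 + Y}$)
$\left(J - 127720\right) + b{\left(-479 \right)} = \left(51587 - 127720\right) + \frac{256 \left(4 - -479\right)}{3 - 479} = -76133 + \frac{256 \left(4 + 479\right)}{-476} = -76133 + 256 \left(- \frac{1}{476}\right) 483 = -76133 - \frac{4416}{17} = - \frac{1298677}{17}$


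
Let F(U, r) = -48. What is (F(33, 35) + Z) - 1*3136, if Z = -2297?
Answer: -5481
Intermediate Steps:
(F(33, 35) + Z) - 1*3136 = (-48 - 2297) - 1*3136 = -2345 - 3136 = -5481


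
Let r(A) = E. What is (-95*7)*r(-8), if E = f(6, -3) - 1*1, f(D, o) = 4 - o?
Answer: -3990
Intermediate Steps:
E = 6 (E = (4 - 1*(-3)) - 1*1 = (4 + 3) - 1 = 7 - 1 = 6)
r(A) = 6
(-95*7)*r(-8) = -95*7*6 = -665*6 = -3990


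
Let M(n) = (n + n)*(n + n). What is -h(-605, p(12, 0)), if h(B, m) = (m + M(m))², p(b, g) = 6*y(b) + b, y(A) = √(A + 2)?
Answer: -11522952 - 3031056*√14 ≈ -2.2864e+7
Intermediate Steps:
M(n) = 4*n² (M(n) = (2*n)*(2*n) = 4*n²)
y(A) = √(2 + A)
p(b, g) = b + 6*√(2 + b) (p(b, g) = 6*√(2 + b) + b = b + 6*√(2 + b))
h(B, m) = (m + 4*m²)²
-h(-605, p(12, 0)) = -(12 + 6*√(2 + 12))²*(1 + 4*(12 + 6*√(2 + 12)))² = -(12 + 6*√14)²*(1 + 4*(12 + 6*√14))² = -(12 + 6*√14)²*(1 + (48 + 24*√14))² = -(12 + 6*√14)²*(49 + 24*√14)²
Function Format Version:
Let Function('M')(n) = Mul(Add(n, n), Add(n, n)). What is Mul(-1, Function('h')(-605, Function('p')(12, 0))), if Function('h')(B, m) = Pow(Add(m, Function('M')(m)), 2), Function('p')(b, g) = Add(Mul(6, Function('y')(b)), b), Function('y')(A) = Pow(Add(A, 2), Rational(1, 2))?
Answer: Add(-11522952, Mul(-3031056, Pow(14, Rational(1, 2)))) ≈ -2.2864e+7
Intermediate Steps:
Function('M')(n) = Mul(4, Pow(n, 2)) (Function('M')(n) = Mul(Mul(2, n), Mul(2, n)) = Mul(4, Pow(n, 2)))
Function('y')(A) = Pow(Add(2, A), Rational(1, 2))
Function('p')(b, g) = Add(b, Mul(6, Pow(Add(2, b), Rational(1, 2)))) (Function('p')(b, g) = Add(Mul(6, Pow(Add(2, b), Rational(1, 2))), b) = Add(b, Mul(6, Pow(Add(2, b), Rational(1, 2)))))
Function('h')(B, m) = Pow(Add(m, Mul(4, Pow(m, 2))), 2)
Mul(-1, Function('h')(-605, Function('p')(12, 0))) = Mul(-1, Mul(Pow(Add(12, Mul(6, Pow(Add(2, 12), Rational(1, 2)))), 2), Pow(Add(1, Mul(4, Add(12, Mul(6, Pow(Add(2, 12), Rational(1, 2)))))), 2))) = Mul(-1, Mul(Pow(Add(12, Mul(6, Pow(14, Rational(1, 2)))), 2), Pow(Add(1, Mul(4, Add(12, Mul(6, Pow(14, Rational(1, 2)))))), 2))) = Mul(-1, Mul(Pow(Add(12, Mul(6, Pow(14, Rational(1, 2)))), 2), Pow(Add(1, Add(48, Mul(24, Pow(14, Rational(1, 2))))), 2))) = Mul(-1, Mul(Pow(Add(12, Mul(6, Pow(14, Rational(1, 2)))), 2), Pow(Add(49, Mul(24, Pow(14, Rational(1, 2)))), 2))) = Mul(-1, Pow(Add(12, Mul(6, Pow(14, Rational(1, 2)))), 2), Pow(Add(49, Mul(24, Pow(14, Rational(1, 2)))), 2))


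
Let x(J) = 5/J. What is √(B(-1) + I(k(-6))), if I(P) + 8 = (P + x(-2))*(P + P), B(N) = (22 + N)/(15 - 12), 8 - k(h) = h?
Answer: √321 ≈ 17.916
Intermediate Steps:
k(h) = 8 - h
B(N) = 22/3 + N/3 (B(N) = (22 + N)/3 = (22 + N)*(⅓) = 22/3 + N/3)
I(P) = -8 + 2*P*(-5/2 + P) (I(P) = -8 + (P + 5/(-2))*(P + P) = -8 + (P + 5*(-½))*(2*P) = -8 + (P - 5/2)*(2*P) = -8 + (-5/2 + P)*(2*P) = -8 + 2*P*(-5/2 + P))
√(B(-1) + I(k(-6))) = √((22/3 + (⅓)*(-1)) + (-8 - 5*(8 - 1*(-6)) + 2*(8 - 1*(-6))²)) = √((22/3 - ⅓) + (-8 - 5*(8 + 6) + 2*(8 + 6)²)) = √(7 + (-8 - 5*14 + 2*14²)) = √(7 + (-8 - 70 + 2*196)) = √(7 + (-8 - 70 + 392)) = √(7 + 314) = √321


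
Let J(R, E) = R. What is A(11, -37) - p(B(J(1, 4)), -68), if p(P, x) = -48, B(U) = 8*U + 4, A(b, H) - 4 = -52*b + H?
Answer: -557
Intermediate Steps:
A(b, H) = 4 + H - 52*b (A(b, H) = 4 + (-52*b + H) = 4 + (H - 52*b) = 4 + H - 52*b)
B(U) = 4 + 8*U
A(11, -37) - p(B(J(1, 4)), -68) = (4 - 37 - 52*11) - 1*(-48) = (4 - 37 - 572) + 48 = -605 + 48 = -557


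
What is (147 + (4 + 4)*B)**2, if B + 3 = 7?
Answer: 32041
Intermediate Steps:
B = 4 (B = -3 + 7 = 4)
(147 + (4 + 4)*B)**2 = (147 + (4 + 4)*4)**2 = (147 + 8*4)**2 = (147 + 32)**2 = 179**2 = 32041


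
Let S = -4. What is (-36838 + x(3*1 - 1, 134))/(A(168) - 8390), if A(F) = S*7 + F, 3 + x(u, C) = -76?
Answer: 36917/8250 ≈ 4.4748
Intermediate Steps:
x(u, C) = -79 (x(u, C) = -3 - 76 = -79)
A(F) = -28 + F (A(F) = -4*7 + F = -28 + F)
(-36838 + x(3*1 - 1, 134))/(A(168) - 8390) = (-36838 - 79)/((-28 + 168) - 8390) = -36917/(140 - 8390) = -36917/(-8250) = -36917*(-1/8250) = 36917/8250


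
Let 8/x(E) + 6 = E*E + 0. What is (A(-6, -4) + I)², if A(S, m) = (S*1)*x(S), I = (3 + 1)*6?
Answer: 12544/25 ≈ 501.76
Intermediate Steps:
x(E) = 8/(-6 + E²) (x(E) = 8/(-6 + (E*E + 0)) = 8/(-6 + (E² + 0)) = 8/(-6 + E²))
I = 24 (I = 4*6 = 24)
A(S, m) = 8*S/(-6 + S²) (A(S, m) = (S*1)*(8/(-6 + S²)) = S*(8/(-6 + S²)) = 8*S/(-6 + S²))
(A(-6, -4) + I)² = (8*(-6)/(-6 + (-6)²) + 24)² = (8*(-6)/(-6 + 36) + 24)² = (8*(-6)/30 + 24)² = (8*(-6)*(1/30) + 24)² = (-8/5 + 24)² = (112/5)² = 12544/25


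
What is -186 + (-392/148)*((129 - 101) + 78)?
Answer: -17270/37 ≈ -466.76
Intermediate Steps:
-186 + (-392/148)*((129 - 101) + 78) = -186 + (-392*1/148)*(28 + 78) = -186 - 98/37*106 = -186 - 10388/37 = -17270/37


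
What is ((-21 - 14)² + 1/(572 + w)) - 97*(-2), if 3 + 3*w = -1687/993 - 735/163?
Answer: 392012901966/276259631 ≈ 1419.0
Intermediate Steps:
w = -1490413/485577 (w = -1 + (-1687/993 - 735/163)/3 = -1 + (⅓)*(-1004836/161859) = -1 - 1004836/485577 = -1490413/485577 ≈ -3.0694)
((-21 - 14)² + 1/(572 + w)) - 97*(-2) = ((-21 - 14)² + 1/(572 - 1490413/485577)) - 97*(-2) = ((-35)² + 1/(276259631/485577)) + 194 = (1225 + 485577/276259631) + 194 = 338418533552/276259631 + 194 = 392012901966/276259631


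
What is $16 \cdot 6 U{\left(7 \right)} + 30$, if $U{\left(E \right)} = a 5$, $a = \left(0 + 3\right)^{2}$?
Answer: $4350$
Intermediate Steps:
$a = 9$ ($a = 3^{2} = 9$)
$U{\left(E \right)} = 45$ ($U{\left(E \right)} = 9 \cdot 5 = 45$)
$16 \cdot 6 U{\left(7 \right)} + 30 = 16 \cdot 6 \cdot 45 + 30 = 96 \cdot 45 + 30 = 4320 + 30 = 4350$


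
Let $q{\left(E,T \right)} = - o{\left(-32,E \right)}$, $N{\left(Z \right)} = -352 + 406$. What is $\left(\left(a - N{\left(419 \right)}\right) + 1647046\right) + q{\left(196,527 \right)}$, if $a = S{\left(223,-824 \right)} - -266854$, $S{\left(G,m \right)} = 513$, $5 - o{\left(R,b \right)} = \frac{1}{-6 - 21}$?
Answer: $\frac{51687557}{27} \approx 1.9144 \cdot 10^{6}$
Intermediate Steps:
$o{\left(R,b \right)} = \frac{136}{27}$ ($o{\left(R,b \right)} = 5 - \frac{1}{-6 - 21} = 5 - \frac{1}{-27} = 5 - - \frac{1}{27} = 5 + \frac{1}{27} = \frac{136}{27}$)
$N{\left(Z \right)} = 54$
$q{\left(E,T \right)} = - \frac{136}{27}$ ($q{\left(E,T \right)} = \left(-1\right) \frac{136}{27} = - \frac{136}{27}$)
$a = 267367$ ($a = 513 - -266854 = 513 + 266854 = 267367$)
$\left(\left(a - N{\left(419 \right)}\right) + 1647046\right) + q{\left(196,527 \right)} = \left(\left(267367 - 54\right) + 1647046\right) - \frac{136}{27} = \left(267313 + 1647046\right) - \frac{136}{27} = 1914359 - \frac{136}{27} = \frac{51687557}{27}$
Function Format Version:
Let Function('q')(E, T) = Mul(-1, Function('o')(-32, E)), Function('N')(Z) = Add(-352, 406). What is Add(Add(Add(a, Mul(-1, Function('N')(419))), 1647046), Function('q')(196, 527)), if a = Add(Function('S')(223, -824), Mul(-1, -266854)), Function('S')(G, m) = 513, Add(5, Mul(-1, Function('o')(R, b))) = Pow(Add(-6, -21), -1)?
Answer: Rational(51687557, 27) ≈ 1.9144e+6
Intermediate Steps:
Function('o')(R, b) = Rational(136, 27) (Function('o')(R, b) = Add(5, Mul(-1, Pow(Add(-6, -21), -1))) = Add(5, Mul(-1, Pow(-27, -1))) = Add(5, Mul(-1, Rational(-1, 27))) = Add(5, Rational(1, 27)) = Rational(136, 27))
Function('N')(Z) = 54
Function('q')(E, T) = Rational(-136, 27) (Function('q')(E, T) = Mul(-1, Rational(136, 27)) = Rational(-136, 27))
a = 267367 (a = Add(513, Mul(-1, -266854)) = Add(513, 266854) = 267367)
Add(Add(Add(a, Mul(-1, Function('N')(419))), 1647046), Function('q')(196, 527)) = Add(Add(Add(267367, Mul(-1, 54)), 1647046), Rational(-136, 27)) = Add(Add(Add(267367, -54), 1647046), Rational(-136, 27)) = Add(Add(267313, 1647046), Rational(-136, 27)) = Add(1914359, Rational(-136, 27)) = Rational(51687557, 27)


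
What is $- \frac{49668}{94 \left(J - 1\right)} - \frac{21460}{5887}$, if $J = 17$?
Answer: $- \frac{2798891}{76328} \approx -36.669$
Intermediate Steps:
$- \frac{49668}{94 \left(J - 1\right)} - \frac{21460}{5887} = - \frac{49668}{94 \left(17 - 1\right)} - \frac{21460}{5887} = - \frac{49668}{94 \cdot 16} - \frac{740}{203} = - \frac{49668}{1504} - \frac{740}{203} = \left(-49668\right) \frac{1}{1504} - \frac{740}{203} = - \frac{12417}{376} - \frac{740}{203} = - \frac{2798891}{76328}$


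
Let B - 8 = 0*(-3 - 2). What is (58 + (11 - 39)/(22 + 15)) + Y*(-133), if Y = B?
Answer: -37250/37 ≈ -1006.8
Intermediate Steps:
B = 8 (B = 8 + 0*(-3 - 2) = 8 + 0*(-5) = 8 + 0 = 8)
Y = 8
(58 + (11 - 39)/(22 + 15)) + Y*(-133) = (58 + (11 - 39)/(22 + 15)) + 8*(-133) = (58 - 28/37) - 1064 = 2118/37 - 1064 = -37250/37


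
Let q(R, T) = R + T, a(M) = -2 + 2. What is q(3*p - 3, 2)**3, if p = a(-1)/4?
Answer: -1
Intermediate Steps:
a(M) = 0
p = 0 (p = 0/4 = 0*(1/4) = 0)
q(3*p - 3, 2)**3 = ((3*0 - 3) + 2)**3 = ((0 - 3) + 2)**3 = (-3 + 2)**3 = (-1)**3 = -1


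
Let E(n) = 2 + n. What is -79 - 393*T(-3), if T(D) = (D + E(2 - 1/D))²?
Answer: -2333/3 ≈ -777.67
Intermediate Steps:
T(D) = (4 + D - 1/D)² (T(D) = (D + (2 + (2 - 1/D)))² = (D + (4 - 1/D))² = (4 + D - 1/D)²)
-79 - 393*T(-3) = -79 - 393*(-1 + (-3)² + 4*(-3))²/(-3)² = -79 - 131*(-1 + 9 - 12)²/3 = -79 - 131*(-4)²/3 = -79 - 131*16/3 = -79 - 393*16/9 = -79 - 2096/3 = -2333/3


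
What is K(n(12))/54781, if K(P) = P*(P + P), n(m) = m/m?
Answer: 2/54781 ≈ 3.6509e-5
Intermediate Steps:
n(m) = 1
K(P) = 2*P² (K(P) = P*(2*P) = 2*P²)
K(n(12))/54781 = (2*1²)/54781 = (2*1)*(1/54781) = 2*(1/54781) = 2/54781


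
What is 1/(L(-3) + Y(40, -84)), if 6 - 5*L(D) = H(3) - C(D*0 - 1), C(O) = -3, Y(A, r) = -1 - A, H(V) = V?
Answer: -1/41 ≈ -0.024390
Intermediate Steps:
L(D) = 0 (L(D) = 6/5 - (3 - 1*(-3))/5 = 6/5 - (3 + 3)/5 = 6/5 - 1/5*6 = 6/5 - 6/5 = 0)
1/(L(-3) + Y(40, -84)) = 1/(0 + (-1 - 1*40)) = 1/(0 + (-1 - 40)) = 1/(0 - 41) = 1/(-41) = -1/41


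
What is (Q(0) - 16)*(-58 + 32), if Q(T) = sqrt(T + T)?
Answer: 416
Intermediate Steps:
Q(T) = sqrt(2)*sqrt(T) (Q(T) = sqrt(2*T) = sqrt(2)*sqrt(T))
(Q(0) - 16)*(-58 + 32) = (sqrt(2)*sqrt(0) - 16)*(-58 + 32) = (sqrt(2)*0 - 16)*(-26) = (0 - 16)*(-26) = -16*(-26) = 416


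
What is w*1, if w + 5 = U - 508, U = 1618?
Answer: 1105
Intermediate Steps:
w = 1105 (w = -5 + (1618 - 508) = -5 + 1110 = 1105)
w*1 = 1105*1 = 1105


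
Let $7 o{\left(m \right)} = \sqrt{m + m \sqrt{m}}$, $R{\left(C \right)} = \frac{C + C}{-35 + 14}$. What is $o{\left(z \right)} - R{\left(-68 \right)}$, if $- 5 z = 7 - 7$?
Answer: $- \frac{136}{21} \approx -6.4762$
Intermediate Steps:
$R{\left(C \right)} = - \frac{2 C}{21}$ ($R{\left(C \right)} = \frac{2 C}{-21} = 2 C \left(- \frac{1}{21}\right) = - \frac{2 C}{21}$)
$z = 0$ ($z = - \frac{7 - 7}{5} = \left(- \frac{1}{5}\right) 0 = 0$)
$o{\left(m \right)} = \frac{\sqrt{m + m^{\frac{3}{2}}}}{7}$ ($o{\left(m \right)} = \frac{\sqrt{m + m \sqrt{m}}}{7} = \frac{\sqrt{m + m^{\frac{3}{2}}}}{7}$)
$o{\left(z \right)} - R{\left(-68 \right)} = \frac{\sqrt{0 + 0^{\frac{3}{2}}}}{7} - \left(- \frac{2}{21}\right) \left(-68\right) = \frac{\sqrt{0 + 0}}{7} - \frac{136}{21} = \frac{\sqrt{0}}{7} - \frac{136}{21} = \frac{1}{7} \cdot 0 - \frac{136}{21} = 0 - \frac{136}{21} = - \frac{136}{21}$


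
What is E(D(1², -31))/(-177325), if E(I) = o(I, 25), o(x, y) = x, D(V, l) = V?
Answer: -1/177325 ≈ -5.6394e-6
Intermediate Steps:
E(I) = I
E(D(1², -31))/(-177325) = 1²/(-177325) = 1*(-1/177325) = -1/177325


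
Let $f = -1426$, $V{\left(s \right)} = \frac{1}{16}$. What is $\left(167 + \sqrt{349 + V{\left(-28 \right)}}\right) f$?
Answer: $-238142 - \frac{713 \sqrt{5585}}{2} \approx -2.6478 \cdot 10^{5}$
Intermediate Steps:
$V{\left(s \right)} = \frac{1}{16}$
$\left(167 + \sqrt{349 + V{\left(-28 \right)}}\right) f = \left(167 + \sqrt{349 + \frac{1}{16}}\right) \left(-1426\right) = \left(167 + \sqrt{\frac{5585}{16}}\right) \left(-1426\right) = \left(167 + \frac{\sqrt{5585}}{4}\right) \left(-1426\right) = -238142 - \frac{713 \sqrt{5585}}{2}$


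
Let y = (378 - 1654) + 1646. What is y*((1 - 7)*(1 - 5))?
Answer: 8880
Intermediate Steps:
y = 370 (y = -1276 + 1646 = 370)
y*((1 - 7)*(1 - 5)) = 370*((1 - 7)*(1 - 5)) = 370*(-6*(-4)) = 370*24 = 8880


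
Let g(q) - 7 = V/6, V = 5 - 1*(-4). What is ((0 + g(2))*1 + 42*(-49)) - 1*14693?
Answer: -33485/2 ≈ -16743.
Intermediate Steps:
V = 9 (V = 5 + 4 = 9)
g(q) = 17/2 (g(q) = 7 + 9/6 = 7 + 9*(⅙) = 7 + 3/2 = 17/2)
((0 + g(2))*1 + 42*(-49)) - 1*14693 = ((0 + 17/2)*1 + 42*(-49)) - 1*14693 = ((17/2)*1 - 2058) - 14693 = (17/2 - 2058) - 14693 = -4099/2 - 14693 = -33485/2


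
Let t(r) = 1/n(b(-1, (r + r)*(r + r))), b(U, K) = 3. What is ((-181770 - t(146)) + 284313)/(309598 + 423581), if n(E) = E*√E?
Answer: 34181/244393 - √3/6598611 ≈ 0.13986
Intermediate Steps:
n(E) = E^(3/2)
t(r) = √3/9 (t(r) = 1/(3^(3/2)) = 1/(3*√3) = √3/9)
((-181770 - t(146)) + 284313)/(309598 + 423581) = ((-181770 - √3/9) + 284313)/(309598 + 423581) = ((-181770 - √3/9) + 284313)/733179 = (102543 - √3/9)*(1/733179) = 34181/244393 - √3/6598611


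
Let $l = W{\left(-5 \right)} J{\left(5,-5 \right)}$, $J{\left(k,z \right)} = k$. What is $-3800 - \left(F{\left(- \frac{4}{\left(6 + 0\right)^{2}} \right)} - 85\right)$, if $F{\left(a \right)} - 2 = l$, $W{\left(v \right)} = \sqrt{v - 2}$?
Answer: $-3717 - 5 i \sqrt{7} \approx -3717.0 - 13.229 i$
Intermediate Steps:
$W{\left(v \right)} = \sqrt{-2 + v}$
$l = 5 i \sqrt{7}$ ($l = \sqrt{-2 - 5} \cdot 5 = \sqrt{-7} \cdot 5 = i \sqrt{7} \cdot 5 = 5 i \sqrt{7} \approx 13.229 i$)
$F{\left(a \right)} = 2 + 5 i \sqrt{7}$
$-3800 - \left(F{\left(- \frac{4}{\left(6 + 0\right)^{2}} \right)} - 85\right) = -3800 - \left(\left(2 + 5 i \sqrt{7}\right) - 85\right) = -3800 - \left(-83 + 5 i \sqrt{7}\right) = -3800 + \left(83 - 5 i \sqrt{7}\right) = -3717 - 5 i \sqrt{7}$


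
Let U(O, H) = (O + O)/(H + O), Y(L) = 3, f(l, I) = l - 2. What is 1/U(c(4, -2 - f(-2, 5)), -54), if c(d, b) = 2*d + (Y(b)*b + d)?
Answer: -1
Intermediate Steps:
f(l, I) = -2 + l
c(d, b) = 3*b + 3*d (c(d, b) = 2*d + (3*b + d) = 2*d + (d + 3*b) = 3*b + 3*d)
U(O, H) = 2*O/(H + O) (U(O, H) = (2*O)/(H + O) = 2*O/(H + O))
1/U(c(4, -2 - f(-2, 5)), -54) = 1/(2*(3*(-2 - (-2 - 2)) + 3*4)/(-54 + (3*(-2 - (-2 - 2)) + 3*4))) = 1/(2*(3*(-2 - 1*(-4)) + 12)/(-54 + (3*(-2 - 1*(-4)) + 12))) = 1/(2*(3*(-2 + 4) + 12)/(-54 + (3*(-2 + 4) + 12))) = 1/(2*(3*2 + 12)/(-54 + (3*2 + 12))) = 1/(2*(6 + 12)/(-54 + (6 + 12))) = 1/(2*18/(-54 + 18)) = 1/(2*18/(-36)) = 1/(2*18*(-1/36)) = 1/(-1) = -1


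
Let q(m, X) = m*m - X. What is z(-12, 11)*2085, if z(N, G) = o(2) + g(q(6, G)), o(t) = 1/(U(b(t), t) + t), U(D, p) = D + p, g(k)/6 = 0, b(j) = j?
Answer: 695/2 ≈ 347.50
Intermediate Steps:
q(m, X) = m**2 - X
g(k) = 0 (g(k) = 6*0 = 0)
o(t) = 1/(3*t) (o(t) = 1/((t + t) + t) = 1/(2*t + t) = 1/(3*t))
z(N, G) = 1/6 (z(N, G) = (1/3)/2 + 0 = (1/3)*(1/2) + 0 = 1/6 + 0 = 1/6)
z(-12, 11)*2085 = (1/6)*2085 = 695/2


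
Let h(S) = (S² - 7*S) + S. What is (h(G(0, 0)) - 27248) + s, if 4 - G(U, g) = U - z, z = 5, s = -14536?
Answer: -41757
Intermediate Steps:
G(U, g) = 9 - U (G(U, g) = 4 - (U - 1*5) = 4 - (U - 5) = 4 - (-5 + U) = 4 + (5 - U) = 9 - U)
h(S) = S² - 6*S
(h(G(0, 0)) - 27248) + s = ((9 - 1*0)*(-6 + (9 - 1*0)) - 27248) - 14536 = ((9 + 0)*(-6 + (9 + 0)) - 27248) - 14536 = (9*(-6 + 9) - 27248) - 14536 = (9*3 - 27248) - 14536 = (27 - 27248) - 14536 = -27221 - 14536 = -41757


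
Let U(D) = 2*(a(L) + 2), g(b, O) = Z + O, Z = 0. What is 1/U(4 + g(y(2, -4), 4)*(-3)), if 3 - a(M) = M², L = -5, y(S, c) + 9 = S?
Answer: -1/40 ≈ -0.025000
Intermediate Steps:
y(S, c) = -9 + S
g(b, O) = O (g(b, O) = 0 + O = O)
a(M) = 3 - M²
U(D) = -40 (U(D) = 2*((3 - 1*(-5)²) + 2) = 2*((3 - 1*25) + 2) = 2*((3 - 25) + 2) = 2*(-22 + 2) = 2*(-20) = -40)
1/U(4 + g(y(2, -4), 4)*(-3)) = 1/(-40) = -1/40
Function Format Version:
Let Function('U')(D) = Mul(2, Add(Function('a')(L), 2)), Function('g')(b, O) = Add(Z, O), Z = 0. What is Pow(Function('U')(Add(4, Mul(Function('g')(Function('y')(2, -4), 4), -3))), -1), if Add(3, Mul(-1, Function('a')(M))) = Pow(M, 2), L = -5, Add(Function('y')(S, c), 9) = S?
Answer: Rational(-1, 40) ≈ -0.025000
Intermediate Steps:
Function('y')(S, c) = Add(-9, S)
Function('g')(b, O) = O (Function('g')(b, O) = Add(0, O) = O)
Function('a')(M) = Add(3, Mul(-1, Pow(M, 2)))
Function('U')(D) = -40 (Function('U')(D) = Mul(2, Add(Add(3, Mul(-1, Pow(-5, 2))), 2)) = Mul(2, Add(Add(3, Mul(-1, 25)), 2)) = Mul(2, Add(Add(3, -25), 2)) = Mul(2, Add(-22, 2)) = Mul(2, -20) = -40)
Pow(Function('U')(Add(4, Mul(Function('g')(Function('y')(2, -4), 4), -3))), -1) = Pow(-40, -1) = Rational(-1, 40)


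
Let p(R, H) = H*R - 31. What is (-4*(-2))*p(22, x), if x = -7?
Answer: -1480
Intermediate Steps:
p(R, H) = -31 + H*R
(-4*(-2))*p(22, x) = (-4*(-2))*(-31 - 7*22) = 8*(-31 - 154) = 8*(-185) = -1480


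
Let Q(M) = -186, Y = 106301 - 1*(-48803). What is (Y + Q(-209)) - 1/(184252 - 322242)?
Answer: 21377134821/137990 ≈ 1.5492e+5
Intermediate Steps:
Y = 155104 (Y = 106301 + 48803 = 155104)
(Y + Q(-209)) - 1/(184252 - 322242) = (155104 - 186) - 1/(184252 - 322242) = 154918 - 1/(-137990) = 154918 - 1*(-1/137990) = 154918 + 1/137990 = 21377134821/137990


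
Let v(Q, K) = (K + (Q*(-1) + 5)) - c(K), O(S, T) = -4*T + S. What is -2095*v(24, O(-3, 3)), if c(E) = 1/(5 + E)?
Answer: 142041/2 ≈ 71021.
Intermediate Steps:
O(S, T) = S - 4*T
v(Q, K) = 5 + K - Q - 1/(5 + K) (v(Q, K) = (K + (Q*(-1) + 5)) - 1/(5 + K) = (K + (-Q + 5)) - 1/(5 + K) = (K + (5 - Q)) - 1/(5 + K) = (5 + K - Q) - 1/(5 + K) = 5 + K - Q - 1/(5 + K))
-2095*v(24, O(-3, 3)) = -2095*(-1 + (5 + (-3 - 4*3))*(5 + (-3 - 4*3) - 1*24))/(5 + (-3 - 4*3)) = -2095*(-1 + (5 + (-3 - 12))*(5 + (-3 - 12) - 24))/(5 + (-3 - 12)) = -2095*(-1 + (5 - 15)*(5 - 15 - 24))/(5 - 15) = -2095*(-1 - 10*(-34))/(-10) = -(-419)*(-1 + 340)/2 = -(-419)*339/2 = -2095*(-339/10) = 142041/2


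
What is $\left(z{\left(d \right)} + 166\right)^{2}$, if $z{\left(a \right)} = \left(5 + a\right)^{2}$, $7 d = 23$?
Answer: $\frac{132204004}{2401} \approx 55062.0$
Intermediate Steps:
$d = \frac{23}{7}$ ($d = \frac{1}{7} \cdot 23 = \frac{23}{7} \approx 3.2857$)
$\left(z{\left(d \right)} + 166\right)^{2} = \left(\left(5 + \frac{23}{7}\right)^{2} + 166\right)^{2} = \left(\left(\frac{58}{7}\right)^{2} + 166\right)^{2} = \left(\frac{3364}{49} + 166\right)^{2} = \left(\frac{11498}{49}\right)^{2} = \frac{132204004}{2401}$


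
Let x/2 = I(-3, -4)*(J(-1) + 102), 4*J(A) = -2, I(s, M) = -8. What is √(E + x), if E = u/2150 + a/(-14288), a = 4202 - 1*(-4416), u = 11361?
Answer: I*√955063451722634/767980 ≈ 40.241*I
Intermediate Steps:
J(A) = -½ (J(A) = (¼)*(-2) = -½)
a = 8618 (a = 4202 + 4416 = 8618)
x = -1624 (x = 2*(-8*(-½ + 102)) = 2*(-8*203/2) = 2*(-812) = -1624)
E = 35949317/7679800 (E = 11361/2150 + 8618/(-14288) = 11361*(1/2150) + 8618*(-1/14288) = 11361/2150 - 4309/7144 = 35949317/7679800 ≈ 4.6810)
√(E + x) = √(35949317/7679800 - 1624) = √(-12436045883/7679800) = I*√955063451722634/767980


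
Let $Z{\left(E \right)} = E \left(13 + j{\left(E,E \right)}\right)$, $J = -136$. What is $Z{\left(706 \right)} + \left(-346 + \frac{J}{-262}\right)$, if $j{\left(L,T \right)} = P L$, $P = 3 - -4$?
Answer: $\frac{458222872}{131} \approx 3.4979 \cdot 10^{6}$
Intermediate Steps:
$P = 7$ ($P = 3 + 4 = 7$)
$j{\left(L,T \right)} = 7 L$
$Z{\left(E \right)} = E \left(13 + 7 E\right)$
$Z{\left(706 \right)} + \left(-346 + \frac{J}{-262}\right) = 706 \left(13 + 7 \cdot 706\right) - \left(346 + \frac{136}{-262}\right) = 706 \left(13 + 4942\right) - \frac{45258}{131} = 706 \cdot 4955 + \left(-346 + \frac{68}{131}\right) = 3498230 - \frac{45258}{131} = \frac{458222872}{131}$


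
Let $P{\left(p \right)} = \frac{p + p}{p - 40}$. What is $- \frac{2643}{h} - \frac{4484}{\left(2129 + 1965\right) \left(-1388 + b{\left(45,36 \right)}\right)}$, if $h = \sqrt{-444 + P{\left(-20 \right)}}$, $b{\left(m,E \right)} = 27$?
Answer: $\frac{2242}{2785967} + \frac{2643 i \sqrt{3990}}{1330} \approx 0.00080475 + 125.53 i$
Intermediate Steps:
$P{\left(p \right)} = \frac{2 p}{-40 + p}$
$h = \frac{i \sqrt{3990}}{3}$ ($h = \sqrt{-444 + 2 \left(-20\right) \frac{1}{-40 - 20}} = \sqrt{-444 + 2 \left(-20\right) \frac{1}{-60}} = \sqrt{-444 + 2 \left(-20\right) \left(- \frac{1}{60}\right)} = \sqrt{-444 + \frac{2}{3}} = \sqrt{- \frac{1330}{3}} = \frac{i \sqrt{3990}}{3} \approx 21.055 i$)
$- \frac{2643}{h} - \frac{4484}{\left(2129 + 1965\right) \left(-1388 + b{\left(45,36 \right)}\right)} = - \frac{2643}{\frac{1}{3} i \sqrt{3990}} - \frac{4484}{\left(2129 + 1965\right) \left(-1388 + 27\right)} = - 2643 \left(- \frac{i \sqrt{3990}}{1330}\right) - \frac{4484}{4094 \left(-1361\right)} = \frac{2643 i \sqrt{3990}}{1330} - \frac{4484}{-5571934} = \frac{2643 i \sqrt{3990}}{1330} - - \frac{2242}{2785967} = \frac{2643 i \sqrt{3990}}{1330} + \frac{2242}{2785967} = \frac{2242}{2785967} + \frac{2643 i \sqrt{3990}}{1330}$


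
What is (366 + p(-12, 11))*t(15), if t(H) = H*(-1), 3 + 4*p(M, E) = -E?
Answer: -10875/2 ≈ -5437.5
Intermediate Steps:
p(M, E) = -3/4 - E/4 (p(M, E) = -3/4 + (-E)/4 = -3/4 - E/4)
t(H) = -H
(366 + p(-12, 11))*t(15) = (366 + (-3/4 - 1/4*11))*(-1*15) = (366 + (-3/4 - 11/4))*(-15) = (366 - 7/2)*(-15) = (725/2)*(-15) = -10875/2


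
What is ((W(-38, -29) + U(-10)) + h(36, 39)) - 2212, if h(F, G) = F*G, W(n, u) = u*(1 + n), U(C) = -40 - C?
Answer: 235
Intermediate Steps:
((W(-38, -29) + U(-10)) + h(36, 39)) - 2212 = ((-29*(1 - 38) + (-40 - 1*(-10))) + 36*39) - 2212 = ((-29*(-37) + (-40 + 10)) + 1404) - 2212 = ((1073 - 30) + 1404) - 2212 = (1043 + 1404) - 2212 = 2447 - 2212 = 235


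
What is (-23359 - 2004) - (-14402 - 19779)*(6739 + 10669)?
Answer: 594997485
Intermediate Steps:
(-23359 - 2004) - (-14402 - 19779)*(6739 + 10669) = -25363 - (-34181)*17408 = -25363 - 1*(-595022848) = -25363 + 595022848 = 594997485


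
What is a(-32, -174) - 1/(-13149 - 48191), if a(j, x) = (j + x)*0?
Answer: 1/61340 ≈ 1.6303e-5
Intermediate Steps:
a(j, x) = 0
a(-32, -174) - 1/(-13149 - 48191) = 0 - 1/(-13149 - 48191) = 0 - 1/(-61340) = 0 - 1*(-1/61340) = 0 + 1/61340 = 1/61340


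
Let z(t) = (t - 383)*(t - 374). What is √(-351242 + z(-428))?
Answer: 2*√74795 ≈ 546.97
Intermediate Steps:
z(t) = (-383 + t)*(-374 + t)
√(-351242 + z(-428)) = √(-351242 + (143242 + (-428)² - 757*(-428))) = √(-351242 + (143242 + 183184 + 323996)) = √(-351242 + 650422) = √299180 = 2*√74795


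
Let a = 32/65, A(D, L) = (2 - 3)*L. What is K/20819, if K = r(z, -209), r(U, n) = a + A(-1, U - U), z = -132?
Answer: 32/1353235 ≈ 2.3647e-5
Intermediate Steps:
A(D, L) = -L
a = 32/65 (a = 32*(1/65) = 32/65 ≈ 0.49231)
r(U, n) = 32/65 (r(U, n) = 32/65 - (U - U) = 32/65 - 1*0 = 32/65 + 0 = 32/65)
K = 32/65 ≈ 0.49231
K/20819 = (32/65)/20819 = (32/65)*(1/20819) = 32/1353235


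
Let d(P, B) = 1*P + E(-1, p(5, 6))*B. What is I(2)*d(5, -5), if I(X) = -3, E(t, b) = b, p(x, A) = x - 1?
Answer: 45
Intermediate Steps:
p(x, A) = -1 + x
d(P, B) = P + 4*B (d(P, B) = 1*P + (-1 + 5)*B = P + 4*B)
I(2)*d(5, -5) = -3*(5 + 4*(-5)) = -3*(5 - 20) = -3*(-15) = 45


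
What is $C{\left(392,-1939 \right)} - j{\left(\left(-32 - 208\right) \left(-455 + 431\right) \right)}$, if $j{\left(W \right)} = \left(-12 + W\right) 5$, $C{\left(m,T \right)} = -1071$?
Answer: $-29811$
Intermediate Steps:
$j{\left(W \right)} = -60 + 5 W$
$C{\left(392,-1939 \right)} - j{\left(\left(-32 - 208\right) \left(-455 + 431\right) \right)} = -1071 - \left(-60 + 5 \left(-32 - 208\right) \left(-455 + 431\right)\right) = -1071 - \left(-60 + 5 \left(\left(-240\right) \left(-24\right)\right)\right) = -1071 - \left(-60 + 5 \cdot 5760\right) = -1071 - \left(-60 + 28800\right) = -1071 - 28740 = -29811$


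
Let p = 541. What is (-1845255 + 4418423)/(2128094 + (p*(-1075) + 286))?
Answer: 197936/118985 ≈ 1.6635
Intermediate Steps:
(-1845255 + 4418423)/(2128094 + (p*(-1075) + 286)) = (-1845255 + 4418423)/(2128094 + (541*(-1075) + 286)) = 2573168/(2128094 + (-581575 + 286)) = 2573168/(2128094 - 581289) = 2573168/1546805 = 2573168*(1/1546805) = 197936/118985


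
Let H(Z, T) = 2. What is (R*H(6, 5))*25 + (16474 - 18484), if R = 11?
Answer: -1460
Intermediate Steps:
(R*H(6, 5))*25 + (16474 - 18484) = (11*2)*25 + (16474 - 18484) = 22*25 - 2010 = 550 - 2010 = -1460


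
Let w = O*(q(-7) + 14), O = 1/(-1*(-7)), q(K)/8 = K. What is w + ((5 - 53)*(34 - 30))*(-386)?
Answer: 74106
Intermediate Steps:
q(K) = 8*K
O = 1/7 ≈ 0.14286
w = -6 (w = (8*(-7) + 14)/7 = (-56 + 14)/7 = (1/7)*(-42) = -6)
w + ((5 - 53)*(34 - 30))*(-386) = -6 + ((5 - 53)*(34 - 30))*(-386) = -6 - 48*4*(-386) = -6 - 192*(-386) = -6 + 74112 = 74106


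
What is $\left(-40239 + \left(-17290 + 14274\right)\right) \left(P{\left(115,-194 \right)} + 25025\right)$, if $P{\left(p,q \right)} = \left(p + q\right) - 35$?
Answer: $-1077525305$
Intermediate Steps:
$P{\left(p,q \right)} = -35 + p + q$
$\left(-40239 + \left(-17290 + 14274\right)\right) \left(P{\left(115,-194 \right)} + 25025\right) = \left(-40239 + \left(-17290 + 14274\right)\right) \left(\left(-35 + 115 - 194\right) + 25025\right) = \left(-40239 - 3016\right) \left(-114 + 25025\right) = \left(-43255\right) 24911 = -1077525305$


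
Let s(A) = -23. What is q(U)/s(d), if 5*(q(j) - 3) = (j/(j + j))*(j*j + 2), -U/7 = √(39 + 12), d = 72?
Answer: -2531/230 ≈ -11.004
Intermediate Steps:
U = -7*√51 (U = -7*√(39 + 12) = -7*√51 ≈ -49.990)
q(j) = 16/5 + j²/10 (q(j) = 3 + ((j/(j + j))*(j*j + 2))/5 = 3 + ((j/((2*j)))*(j² + 2))/5 = 3 + (((1/(2*j))*j)*(2 + j²))/5 = 3 + ((2 + j²)/2)/5 = 3 + (1 + j²/2)/5 = 3 + (⅕ + j²/10) = 16/5 + j²/10)
q(U)/s(d) = (16/5 + (-7*√51)²/10)/(-23) = (16/5 + (⅒)*2499)*(-1/23) = (16/5 + 2499/10)*(-1/23) = (2531/10)*(-1/23) = -2531/230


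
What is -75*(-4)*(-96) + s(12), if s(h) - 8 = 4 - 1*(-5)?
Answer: -28783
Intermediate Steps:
s(h) = 17 (s(h) = 8 + (4 - 1*(-5)) = 8 + (4 + 5) = 8 + 9 = 17)
-75*(-4)*(-96) + s(12) = -75*(-4)*(-96) + 17 = 300*(-96) + 17 = -28800 + 17 = -28783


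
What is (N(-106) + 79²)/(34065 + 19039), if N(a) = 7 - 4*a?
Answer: 417/3319 ≈ 0.12564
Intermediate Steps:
(N(-106) + 79²)/(34065 + 19039) = ((7 - 4*(-106)) + 79²)/(34065 + 19039) = ((7 + 424) + 6241)/53104 = (431 + 6241)*(1/53104) = 6672*(1/53104) = 417/3319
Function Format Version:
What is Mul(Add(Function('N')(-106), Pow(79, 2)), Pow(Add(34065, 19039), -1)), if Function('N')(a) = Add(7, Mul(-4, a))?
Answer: Rational(417, 3319) ≈ 0.12564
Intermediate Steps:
Mul(Add(Function('N')(-106), Pow(79, 2)), Pow(Add(34065, 19039), -1)) = Mul(Add(Add(7, Mul(-4, -106)), Pow(79, 2)), Pow(Add(34065, 19039), -1)) = Mul(Add(Add(7, 424), 6241), Pow(53104, -1)) = Mul(Add(431, 6241), Rational(1, 53104)) = Mul(6672, Rational(1, 53104)) = Rational(417, 3319)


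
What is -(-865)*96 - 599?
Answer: 82441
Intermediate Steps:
-(-865)*96 - 599 = -865*(-96) - 599 = 83040 - 599 = 82441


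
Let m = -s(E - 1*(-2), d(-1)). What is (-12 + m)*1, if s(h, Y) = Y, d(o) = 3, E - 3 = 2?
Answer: -15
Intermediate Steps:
E = 5 (E = 3 + 2 = 5)
m = -3 (m = -1*3 = -3)
(-12 + m)*1 = (-12 - 3)*1 = -15*1 = -15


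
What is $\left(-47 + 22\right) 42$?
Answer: $-1050$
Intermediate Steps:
$\left(-47 + 22\right) 42 = \left(-25\right) 42 = -1050$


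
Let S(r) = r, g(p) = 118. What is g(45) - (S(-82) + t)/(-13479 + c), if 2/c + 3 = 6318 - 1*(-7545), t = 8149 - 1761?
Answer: 11066017922/93409469 ≈ 118.47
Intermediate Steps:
t = 6388
c = 1/6930 (c = 2/(-3 + (6318 - 1*(-7545))) = 2/(-3 + (6318 + 7545)) = 2/(-3 + 13863) = 2/13860 = 2*(1/13860) = 1/6930 ≈ 0.00014430)
g(45) - (S(-82) + t)/(-13479 + c) = 118 - (-82 + 6388)/(-13479 + 1/6930) = 118 - 6306/(-93409469/6930) = 118 - 6306*(-6930)/93409469 = 118 - 1*(-43700580/93409469) = 118 + 43700580/93409469 = 11066017922/93409469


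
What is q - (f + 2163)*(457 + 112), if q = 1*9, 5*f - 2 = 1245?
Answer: -6863233/5 ≈ -1.3726e+6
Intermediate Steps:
f = 1247/5 (f = ⅖ + (⅕)*1245 = ⅖ + 249 = 1247/5 ≈ 249.40)
q = 9
q - (f + 2163)*(457 + 112) = 9 - (1247/5 + 2163)*(457 + 112) = 9 - 12062*569/5 = 9 - 1*6863278/5 = 9 - 6863278/5 = -6863233/5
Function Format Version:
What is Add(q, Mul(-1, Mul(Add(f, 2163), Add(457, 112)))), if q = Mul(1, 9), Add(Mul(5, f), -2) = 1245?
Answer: Rational(-6863233, 5) ≈ -1.3726e+6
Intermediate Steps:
f = Rational(1247, 5) (f = Add(Rational(2, 5), Mul(Rational(1, 5), 1245)) = Add(Rational(2, 5), 249) = Rational(1247, 5) ≈ 249.40)
q = 9
Add(q, Mul(-1, Mul(Add(f, 2163), Add(457, 112)))) = Add(9, Mul(-1, Mul(Add(Rational(1247, 5), 2163), Add(457, 112)))) = Add(9, Mul(-1, Mul(Rational(12062, 5), 569))) = Add(9, Mul(-1, Rational(6863278, 5))) = Add(9, Rational(-6863278, 5)) = Rational(-6863233, 5)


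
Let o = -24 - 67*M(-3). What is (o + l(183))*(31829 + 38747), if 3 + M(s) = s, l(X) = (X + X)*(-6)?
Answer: -128307168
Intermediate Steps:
l(X) = -12*X (l(X) = (2*X)*(-6) = -12*X)
M(s) = -3 + s
o = 378 (o = -24 - 67*(-3 - 3) = -24 - 67*(-6) = -24 + 402 = 378)
(o + l(183))*(31829 + 38747) = (378 - 12*183)*(31829 + 38747) = (378 - 2196)*70576 = -1818*70576 = -128307168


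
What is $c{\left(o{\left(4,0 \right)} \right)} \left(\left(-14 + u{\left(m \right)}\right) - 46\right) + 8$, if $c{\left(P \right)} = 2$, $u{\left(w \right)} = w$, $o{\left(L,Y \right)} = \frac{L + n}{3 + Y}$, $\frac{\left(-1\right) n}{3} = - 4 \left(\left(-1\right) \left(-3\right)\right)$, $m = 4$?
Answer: $-104$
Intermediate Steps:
$n = 36$ ($n = - 3 \left(- 4 \left(\left(-1\right) \left(-3\right)\right)\right) = - 3 \left(\left(-4\right) 3\right) = \left(-3\right) \left(-12\right) = 36$)
$o{\left(L,Y \right)} = \frac{36 + L}{3 + Y}$ ($o{\left(L,Y \right)} = \frac{L + 36}{3 + Y} = \frac{36 + L}{3 + Y}$)
$c{\left(o{\left(4,0 \right)} \right)} \left(\left(-14 + u{\left(m \right)}\right) - 46\right) + 8 = 2 \left(\left(-14 + 4\right) - 46\right) + 8 = 2 \left(-10 - 46\right) + 8 = 2 \left(-56\right) + 8 = -112 + 8 = -104$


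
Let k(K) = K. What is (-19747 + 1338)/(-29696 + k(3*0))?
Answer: 18409/29696 ≈ 0.61992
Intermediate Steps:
(-19747 + 1338)/(-29696 + k(3*0)) = (-19747 + 1338)/(-29696 + 3*0) = -18409/(-29696 + 0) = -18409/(-29696) = -18409*(-1/29696) = 18409/29696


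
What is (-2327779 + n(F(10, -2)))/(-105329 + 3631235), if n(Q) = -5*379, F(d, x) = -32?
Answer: -388279/587651 ≈ -0.66073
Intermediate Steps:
n(Q) = -1895
(-2327779 + n(F(10, -2)))/(-105329 + 3631235) = (-2327779 - 1895)/(-105329 + 3631235) = -2329674/3525906 = -2329674*1/3525906 = -388279/587651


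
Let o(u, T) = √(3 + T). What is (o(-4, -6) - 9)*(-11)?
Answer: 99 - 11*I*√3 ≈ 99.0 - 19.053*I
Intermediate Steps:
(o(-4, -6) - 9)*(-11) = (√(3 - 6) - 9)*(-11) = (√(-3) - 9)*(-11) = (I*√3 - 9)*(-11) = (-9 + I*√3)*(-11) = 99 - 11*I*√3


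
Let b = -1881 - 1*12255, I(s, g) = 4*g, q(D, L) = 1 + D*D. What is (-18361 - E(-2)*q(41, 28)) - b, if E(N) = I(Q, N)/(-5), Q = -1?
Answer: -34581/5 ≈ -6916.2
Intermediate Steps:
q(D, L) = 1 + D²
E(N) = -4*N/5 (E(N) = (4*N)/(-5) = (4*N)*(-⅕) = -4*N/5)
b = -14136 (b = -1881 - 12255 = -14136)
(-18361 - E(-2)*q(41, 28)) - b = (-18361 - (-⅘*(-2))*(1 + 41²)) - 1*(-14136) = (-18361 - 8*(1 + 1681)/5) + 14136 = (-18361 - 8*1682/5) + 14136 = (-18361 - 1*13456/5) + 14136 = (-18361 - 13456/5) + 14136 = -105261/5 + 14136 = -34581/5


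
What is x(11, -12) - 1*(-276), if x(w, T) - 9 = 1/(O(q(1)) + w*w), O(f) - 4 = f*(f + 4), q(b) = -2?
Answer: 34486/121 ≈ 285.01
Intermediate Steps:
O(f) = 4 + f*(4 + f) (O(f) = 4 + f*(f + 4) = 4 + f*(4 + f))
x(w, T) = 9 + w⁻² (x(w, T) = 9 + 1/((4 + (-2)² + 4*(-2)) + w*w) = 9 + 1/((4 + 4 - 8) + w²) = 9 + 1/(0 + w²) = 9 + 1/(w²) = 9 + w⁻²)
x(11, -12) - 1*(-276) = (9 + 11⁻²) - 1*(-276) = (9 + 1/121) + 276 = 1090/121 + 276 = 34486/121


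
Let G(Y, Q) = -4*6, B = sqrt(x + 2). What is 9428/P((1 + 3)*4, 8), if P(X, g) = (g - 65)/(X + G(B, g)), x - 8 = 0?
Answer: 75424/57 ≈ 1323.2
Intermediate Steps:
x = 8 (x = 8 + 0 = 8)
B = sqrt(10) (B = sqrt(8 + 2) = sqrt(10) ≈ 3.1623)
G(Y, Q) = -24
P(X, g) = (-65 + g)/(-24 + X) (P(X, g) = (g - 65)/(X - 24) = (-65 + g)/(-24 + X))
9428/P((1 + 3)*4, 8) = 9428/(((-65 + 8)/(-24 + (1 + 3)*4))) = 9428/((-57/(-24 + 4*4))) = 9428/((-57/(-24 + 16))) = 9428/((-57/(-8))) = 9428/((-1/8*(-57))) = 9428/(57/8) = 9428*(8/57) = 75424/57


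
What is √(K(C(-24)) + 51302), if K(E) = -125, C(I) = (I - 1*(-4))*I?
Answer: √51177 ≈ 226.22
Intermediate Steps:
C(I) = I*(4 + I) (C(I) = (I + 4)*I = (4 + I)*I = I*(4 + I))
√(K(C(-24)) + 51302) = √(-125 + 51302) = √51177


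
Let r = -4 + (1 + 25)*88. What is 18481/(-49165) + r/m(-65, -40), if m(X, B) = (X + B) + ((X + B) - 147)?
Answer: -118890577/17551905 ≈ -6.7737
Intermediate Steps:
m(X, B) = -147 + 2*B + 2*X (m(X, B) = (B + X) + ((B + X) - 147) = (B + X) + (-147 + B + X) = -147 + 2*B + 2*X)
r = 2284 (r = -4 + 26*88 = -4 + 2288 = 2284)
18481/(-49165) + r/m(-65, -40) = 18481/(-49165) + 2284/(-147 + 2*(-40) + 2*(-65)) = 18481*(-1/49165) + 2284/(-147 - 80 - 130) = -18481/49165 + 2284/(-357) = -18481/49165 + 2284*(-1/357) = -18481/49165 - 2284/357 = -118890577/17551905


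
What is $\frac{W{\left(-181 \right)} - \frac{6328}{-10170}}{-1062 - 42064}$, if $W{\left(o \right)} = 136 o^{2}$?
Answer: $- \frac{100248674}{970335} \approx -103.31$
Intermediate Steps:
$\frac{W{\left(-181 \right)} - \frac{6328}{-10170}}{-1062 - 42064} = \frac{136 \left(-181\right)^{2} - \frac{6328}{-10170}}{-1062 - 42064} = \frac{136 \cdot 32761 - - \frac{28}{45}}{-43126} = \left(4455496 + \frac{28}{45}\right) \left(- \frac{1}{43126}\right) = \frac{200497348}{45} \left(- \frac{1}{43126}\right) = - \frac{100248674}{970335}$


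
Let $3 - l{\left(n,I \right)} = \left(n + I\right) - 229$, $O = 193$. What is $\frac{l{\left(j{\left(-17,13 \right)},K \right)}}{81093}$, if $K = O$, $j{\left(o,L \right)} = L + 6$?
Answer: $\frac{20}{81093} \approx 0.00024663$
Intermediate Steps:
$j{\left(o,L \right)} = 6 + L$
$K = 193$
$l{\left(n,I \right)} = 232 - I - n$ ($l{\left(n,I \right)} = 3 - \left(\left(n + I\right) - 229\right) = 3 - \left(\left(I + n\right) - 229\right) = 3 - \left(-229 + I + n\right) = 232 - I - n$)
$\frac{l{\left(j{\left(-17,13 \right)},K \right)}}{81093} = \frac{232 - 193 - \left(6 + 13\right)}{81093} = \left(232 - 193 - 19\right) \frac{1}{81093} = 20 \cdot \frac{1}{81093} = \frac{20}{81093}$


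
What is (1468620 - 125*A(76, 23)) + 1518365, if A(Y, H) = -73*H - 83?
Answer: 3207235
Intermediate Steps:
A(Y, H) = -83 - 73*H
(1468620 - 125*A(76, 23)) + 1518365 = (1468620 - 125*(-83 - 73*23)) + 1518365 = (1468620 - 125*(-83 - 1679)) + 1518365 = (1468620 - 125*(-1762)) + 1518365 = (1468620 + 220250) + 1518365 = 1688870 + 1518365 = 3207235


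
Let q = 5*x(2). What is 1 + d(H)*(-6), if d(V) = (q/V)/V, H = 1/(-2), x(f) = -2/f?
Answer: 121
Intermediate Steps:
H = -½ ≈ -0.50000
q = -5 (q = 5*(-2/2) = 5*(-2*½) = 5*(-1) = -5)
d(V) = -5/V² (d(V) = (-5/V)/V = -5/V²)
1 + d(H)*(-6) = 1 - 5/(-½)²*(-6) = 1 - 5*4*(-6) = 1 - 20*(-6) = 1 + 120 = 121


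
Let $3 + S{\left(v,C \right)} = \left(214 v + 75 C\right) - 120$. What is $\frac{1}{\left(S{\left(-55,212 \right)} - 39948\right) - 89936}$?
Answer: $- \frac{1}{125877} \approx -7.9443 \cdot 10^{-6}$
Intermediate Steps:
$S{\left(v,C \right)} = -123 + 75 C + 214 v$ ($S{\left(v,C \right)} = -3 - \left(120 - 214 v - 75 C\right) = -3 + \left(-120 + 75 C + 214 v\right) = -123 + 75 C + 214 v$)
$\frac{1}{\left(S{\left(-55,212 \right)} - 39948\right) - 89936} = \frac{1}{\left(\left(-123 + 75 \cdot 212 + 214 \left(-55\right)\right) - 39948\right) - 89936} = \frac{1}{\left(\left(-123 + 15900 - 11770\right) - 39948\right) - 89936} = \frac{1}{\left(4007 - 39948\right) - 89936} = \frac{1}{-35941 - 89936} = \frac{1}{-125877} = - \frac{1}{125877}$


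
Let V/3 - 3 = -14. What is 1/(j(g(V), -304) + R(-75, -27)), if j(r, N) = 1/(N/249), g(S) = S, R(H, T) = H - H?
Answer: -304/249 ≈ -1.2209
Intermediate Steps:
V = -33 (V = 9 + 3*(-14) = 9 - 42 = -33)
R(H, T) = 0
j(r, N) = 249/N (j(r, N) = 1/(N*(1/249)) = 1/(N/249) = 249/N)
1/(j(g(V), -304) + R(-75, -27)) = 1/(249/(-304) + 0) = 1/(249*(-1/304) + 0) = 1/(-249/304 + 0) = 1/(-249/304) = -304/249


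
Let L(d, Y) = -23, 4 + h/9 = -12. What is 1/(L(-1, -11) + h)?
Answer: -1/167 ≈ -0.0059880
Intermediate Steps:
h = -144 (h = -36 + 9*(-12) = -36 - 108 = -144)
1/(L(-1, -11) + h) = 1/(-23 - 144) = 1/(-167) = -1/167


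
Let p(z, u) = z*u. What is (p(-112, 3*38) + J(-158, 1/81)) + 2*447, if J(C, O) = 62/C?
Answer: -938077/79 ≈ -11874.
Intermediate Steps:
p(z, u) = u*z
(p(-112, 3*38) + J(-158, 1/81)) + 2*447 = ((3*38)*(-112) + 62/(-158)) + 2*447 = (114*(-112) + 62*(-1/158)) + 894 = (-12768 - 31/79) + 894 = -1008703/79 + 894 = -938077/79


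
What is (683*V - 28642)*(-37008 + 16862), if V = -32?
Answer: 1017332708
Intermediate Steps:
(683*V - 28642)*(-37008 + 16862) = (683*(-32) - 28642)*(-37008 + 16862) = (-21856 - 28642)*(-20146) = -50498*(-20146) = 1017332708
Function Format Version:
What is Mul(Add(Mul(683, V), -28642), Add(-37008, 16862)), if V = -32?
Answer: 1017332708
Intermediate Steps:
Mul(Add(Mul(683, V), -28642), Add(-37008, 16862)) = Mul(Add(Mul(683, -32), -28642), Add(-37008, 16862)) = Mul(Add(-21856, -28642), -20146) = Mul(-50498, -20146) = 1017332708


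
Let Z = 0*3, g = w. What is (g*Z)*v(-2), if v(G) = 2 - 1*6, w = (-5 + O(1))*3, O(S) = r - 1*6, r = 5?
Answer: 0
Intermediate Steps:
O(S) = -1 (O(S) = 5 - 1*6 = 5 - 6 = -1)
w = -18 (w = (-5 - 1)*3 = -6*3 = -18)
v(G) = -4 (v(G) = 2 - 6 = -4)
g = -18
Z = 0
(g*Z)*v(-2) = -18*0*(-4) = 0*(-4) = 0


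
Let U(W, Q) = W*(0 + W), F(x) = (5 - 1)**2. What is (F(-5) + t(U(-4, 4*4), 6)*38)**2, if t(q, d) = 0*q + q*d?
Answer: 13424896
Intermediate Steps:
F(x) = 16 (F(x) = 4**2 = 16)
U(W, Q) = W**2 (U(W, Q) = W*W = W**2)
t(q, d) = d*q (t(q, d) = 0 + d*q = d*q)
(F(-5) + t(U(-4, 4*4), 6)*38)**2 = (16 + (6*(-4)**2)*38)**2 = (16 + (6*16)*38)**2 = (16 + 96*38)**2 = (16 + 3648)**2 = 3664**2 = 13424896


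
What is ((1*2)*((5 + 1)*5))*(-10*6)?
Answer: -3600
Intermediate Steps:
((1*2)*((5 + 1)*5))*(-10*6) = (2*(6*5))*(-60) = (2*30)*(-60) = 60*(-60) = -3600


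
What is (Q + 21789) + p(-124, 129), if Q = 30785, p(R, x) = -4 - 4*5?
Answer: 52550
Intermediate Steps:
p(R, x) = -24 (p(R, x) = -4 - 20 = -24)
(Q + 21789) + p(-124, 129) = (30785 + 21789) - 24 = 52574 - 24 = 52550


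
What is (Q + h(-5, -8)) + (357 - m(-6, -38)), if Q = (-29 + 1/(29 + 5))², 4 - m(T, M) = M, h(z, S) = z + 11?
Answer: 1341301/1156 ≈ 1160.3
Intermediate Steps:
h(z, S) = 11 + z
m(T, M) = 4 - M
Q = 970225/1156 (Q = (-29 + 1/34)² = (-985/34)² = 970225/1156 ≈ 839.29)
(Q + h(-5, -8)) + (357 - m(-6, -38)) = (970225/1156 + (11 - 5)) + (357 - (4 - 1*(-38))) = (970225/1156 + 6) + (357 - (4 + 38)) = 977161/1156 + (357 - 1*42) = 977161/1156 + (357 - 42) = 977161/1156 + 315 = 1341301/1156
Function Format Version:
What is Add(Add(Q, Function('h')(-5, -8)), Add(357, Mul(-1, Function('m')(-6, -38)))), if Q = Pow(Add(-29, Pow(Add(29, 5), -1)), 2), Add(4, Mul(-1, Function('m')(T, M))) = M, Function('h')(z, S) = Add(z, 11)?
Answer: Rational(1341301, 1156) ≈ 1160.3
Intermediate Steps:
Function('h')(z, S) = Add(11, z)
Function('m')(T, M) = Add(4, Mul(-1, M))
Q = Rational(970225, 1156) (Q = Pow(Add(-29, Pow(34, -1)), 2) = Pow(Add(-29, Rational(1, 34)), 2) = Pow(Rational(-985, 34), 2) = Rational(970225, 1156) ≈ 839.29)
Add(Add(Q, Function('h')(-5, -8)), Add(357, Mul(-1, Function('m')(-6, -38)))) = Add(Add(Rational(970225, 1156), Add(11, -5)), Add(357, Mul(-1, Add(4, Mul(-1, -38))))) = Add(Add(Rational(970225, 1156), 6), Add(357, Mul(-1, Add(4, 38)))) = Add(Rational(977161, 1156), Add(357, Mul(-1, 42))) = Add(Rational(977161, 1156), Add(357, -42)) = Add(Rational(977161, 1156), 315) = Rational(1341301, 1156)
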